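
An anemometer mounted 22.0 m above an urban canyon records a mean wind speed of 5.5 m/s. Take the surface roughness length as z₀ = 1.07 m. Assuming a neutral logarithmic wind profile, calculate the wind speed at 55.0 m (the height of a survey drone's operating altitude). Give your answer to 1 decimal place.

7.2 m/s

Log law: V(z) ∝ ln(z/z₀), so V₂/V₁ = ln(z₂/z₀) / ln(z₁/z₀).
ln(55.0/1.07) = 3.9397, ln(22.0/1.07) = 3.0234
V₂ = 5.5 × 3.9397/3.0234 = 5.5 × 1.3031 = 7.1669 m/s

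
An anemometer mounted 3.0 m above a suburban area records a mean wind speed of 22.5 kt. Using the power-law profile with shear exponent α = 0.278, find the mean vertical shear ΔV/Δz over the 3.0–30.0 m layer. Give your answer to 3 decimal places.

0.747 kt/m

Power law: V₂ = V₁ · (z₂/z₁)^α = 22.5 × (10.0000)^0.278 = 42.6759 kt
ΔV/Δz = (42.6759 − 22.5)/(30.0 − 3.0) = 20.1759/27.0000 = 0.74725 kt/m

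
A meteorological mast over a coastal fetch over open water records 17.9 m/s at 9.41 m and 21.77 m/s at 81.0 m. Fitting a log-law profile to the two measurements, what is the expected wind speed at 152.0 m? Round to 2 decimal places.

22.90 m/s

Log law: V ∝ ln(z/z₀). From the pair, with r = V₁/V₂ = 0.82223,
ln z₀ = (ln z₁ − r·ln z₂)/(1 − r) = (2.2418 − 0.82223×4.3944)/0.17777 = -7.7150 → z₀ = 0.0004461 m
V₃ = V₁ · ln(z₃/z₀)/ln(z₁/z₀) = 17.9 × 12.7389/9.9568 = 22.9016 m/s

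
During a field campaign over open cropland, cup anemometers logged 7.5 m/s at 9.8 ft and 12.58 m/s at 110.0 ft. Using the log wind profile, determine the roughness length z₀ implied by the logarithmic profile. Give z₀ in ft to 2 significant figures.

z₀ ≈ 0.28 ft

Log law: V(z) ∝ ln(z/z₀). With r = V₁/V₂ = 7.5/12.58 = 0.59618,
r · ln(z₂/z₀) = ln(z₁/z₀) ⇒ ln z₀ = (ln z₁ − r·ln z₂)/(1 − r)
ln z₀ = (2.28238 − 0.59618×4.70048) / 0.40382 = -1.2876
z₀ = exp(-1.2876) = 0.2759 ft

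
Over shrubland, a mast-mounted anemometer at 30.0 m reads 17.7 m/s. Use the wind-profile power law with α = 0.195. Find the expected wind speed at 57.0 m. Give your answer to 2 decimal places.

Power-law profile: V₂ = V₁ · (z₂/z₁)^α
V₂ = 17.7 × (57.0/30.0)^0.195 = 17.7 × (1.9000)^0.195
    = 17.7 × 1.1333 = 20.0600 m/s

20.06 m/s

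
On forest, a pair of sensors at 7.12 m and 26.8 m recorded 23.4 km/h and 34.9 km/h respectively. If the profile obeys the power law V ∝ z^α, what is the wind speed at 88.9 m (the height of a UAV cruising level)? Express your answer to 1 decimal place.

First find α: α = ln(V₂/V₁)/ln(z₂/z₁) = ln(34.9/23.4)/ln(26.8/7.12) = 0.39975/1.32549 = 0.3016
Extrapolate from 26.8 m to 88.9 m: V₃ = 34.9 × (88.9/26.8)^0.3016 = 34.9 × 1.4357 = 50.1051 km/h

50.1 km/h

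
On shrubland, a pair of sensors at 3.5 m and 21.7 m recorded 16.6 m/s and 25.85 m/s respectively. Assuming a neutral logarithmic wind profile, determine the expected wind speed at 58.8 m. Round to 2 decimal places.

30.90 m/s

Log law: V ∝ ln(z/z₀). From the pair, with r = V₁/V₂ = 0.64217,
ln z₀ = (ln z₁ − r·ln z₂)/(1 − r) = (1.2528 − 0.64217×3.0773)/0.35783 = -2.0216 → z₀ = 0.1324 m
V₃ = V₁ · ln(z₃/z₀)/ln(z₁/z₀) = 16.6 × 6.0957/3.2743 = 30.9037 m/s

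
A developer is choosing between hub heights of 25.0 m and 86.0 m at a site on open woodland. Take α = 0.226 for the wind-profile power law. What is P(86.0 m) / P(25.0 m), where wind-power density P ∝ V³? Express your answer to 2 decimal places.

2.31

Speed ratio: V_B/V_A = (z_B/z_A)^α = (86.0/25.0)^0.226 = (3.4400)^0.226 = 1.32209
Power-density ratio: P_B/P_A = (V_B/V_A)³ = (1.32209)³ = 2.31093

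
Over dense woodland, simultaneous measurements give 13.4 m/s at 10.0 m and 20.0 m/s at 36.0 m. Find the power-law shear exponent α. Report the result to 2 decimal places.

Power law: V₂/V₁ = (z₂/z₁)^α ⇒ α = ln(V₂/V₁) / ln(z₂/z₁)
α = ln(20.0/13.4) / ln(36.0/10.0) = ln(1.4925) / ln(3.6000)
  = 0.40048 / 1.28093 = 0.31265

α ≈ 0.31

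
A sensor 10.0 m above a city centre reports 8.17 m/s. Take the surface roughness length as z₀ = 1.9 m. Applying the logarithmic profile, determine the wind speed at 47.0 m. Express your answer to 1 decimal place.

15.8 m/s

Log law: V(z) ∝ ln(z/z₀), so V₂/V₁ = ln(z₂/z₀) / ln(z₁/z₀).
ln(47.0/1.9) = 3.2083, ln(10.0/1.9) = 1.6607
V₂ = 8.17 × 3.2083/1.6607 = 8.17 × 1.9319 = 15.7833 m/s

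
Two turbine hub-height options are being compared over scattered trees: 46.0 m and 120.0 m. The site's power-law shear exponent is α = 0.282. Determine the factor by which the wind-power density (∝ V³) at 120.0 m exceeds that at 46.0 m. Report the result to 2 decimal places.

2.25

Speed ratio: V_B/V_A = (z_B/z_A)^α = (120.0/46.0)^0.282 = (2.6087)^0.282 = 1.31048
Power-density ratio: P_B/P_A = (V_B/V_A)³ = (1.31048)³ = 2.25058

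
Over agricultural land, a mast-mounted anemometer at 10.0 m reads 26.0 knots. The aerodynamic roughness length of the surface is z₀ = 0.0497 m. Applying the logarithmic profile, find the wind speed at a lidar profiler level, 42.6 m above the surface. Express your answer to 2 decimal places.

Log law: V(z) ∝ ln(z/z₀), so V₂/V₁ = ln(z₂/z₀) / ln(z₁/z₀).
ln(42.6/0.0497) = 6.7536, ln(10.0/0.0497) = 5.3043
V₂ = 26.0 × 6.7536/5.3043 = 26.0 × 1.2732 = 33.1038 knots

33.10 knots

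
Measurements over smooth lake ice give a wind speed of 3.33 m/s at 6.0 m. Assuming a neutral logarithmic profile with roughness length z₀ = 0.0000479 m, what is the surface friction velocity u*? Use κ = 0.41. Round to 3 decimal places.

u* ≈ 0.116 m/s

Log law: V(z) = (u*/κ) · ln(z/z₀) ⇒ u* = κ · V / ln(z/z₀)
u* = 0.41 × 3.33 / ln(6.0/0.0000479) = 0.41 × 3.33 / 11.7382
   = 1.3653 / 11.7382 = 0.1163 m/s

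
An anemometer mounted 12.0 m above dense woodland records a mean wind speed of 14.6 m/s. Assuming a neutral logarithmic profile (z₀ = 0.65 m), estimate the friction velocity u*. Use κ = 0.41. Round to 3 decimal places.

u* ≈ 2.053 m/s

Log law: V(z) = (u*/κ) · ln(z/z₀) ⇒ u* = κ · V / ln(z/z₀)
u* = 0.41 × 14.6 / ln(12.0/0.65) = 0.41 × 14.6 / 2.9157
   = 5.9860 / 2.9157 = 2.0530 m/s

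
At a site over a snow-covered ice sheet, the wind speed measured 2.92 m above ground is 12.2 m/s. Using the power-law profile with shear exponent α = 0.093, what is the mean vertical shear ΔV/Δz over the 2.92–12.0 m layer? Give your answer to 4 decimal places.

Power law: V₂ = V₁ · (z₂/z₁)^α = 12.2 × (4.1096)^0.093 = 13.9137 m/s
ΔV/Δz = (13.9137 − 12.2)/(12.0 − 2.92) = 1.7137/9.0800 = 0.18874 m/s/m

0.1887 m/s/m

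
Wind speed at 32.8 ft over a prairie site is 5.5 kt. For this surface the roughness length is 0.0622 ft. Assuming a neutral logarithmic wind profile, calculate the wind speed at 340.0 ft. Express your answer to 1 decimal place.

Log law: V(z) ∝ ln(z/z₀), so V₂/V₁ = ln(z₂/z₀) / ln(z₁/z₀).
ln(340.0/0.0622) = 8.6063, ln(32.8/0.0622) = 6.2678
V₂ = 5.5 × 8.6063/6.2678 = 5.5 × 1.3731 = 7.5520 kt

7.6 kt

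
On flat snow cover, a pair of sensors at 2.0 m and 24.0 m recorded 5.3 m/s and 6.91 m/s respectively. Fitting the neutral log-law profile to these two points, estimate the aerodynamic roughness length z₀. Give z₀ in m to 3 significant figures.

z₀ ≈ 0.000560 m

Log law: V(z) ∝ ln(z/z₀). With r = V₁/V₂ = 5.3/6.91 = 0.76700,
r · ln(z₂/z₀) = ln(z₁/z₀) ⇒ ln z₀ = (ln z₁ − r·ln z₂)/(1 − r)
ln z₀ = (0.69315 − 0.76700×3.17805) / 0.23300 = -7.4870
z₀ = exp(-7.4870) = 0.0005603 m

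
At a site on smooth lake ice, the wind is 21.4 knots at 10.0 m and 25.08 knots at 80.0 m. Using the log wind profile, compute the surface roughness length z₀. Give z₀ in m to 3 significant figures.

Log law: V(z) ∝ ln(z/z₀). With r = V₁/V₂ = 21.4/25.08 = 0.85327,
r · ln(z₂/z₀) = ln(z₁/z₀) ⇒ ln z₀ = (ln z₁ − r·ln z₂)/(1 − r)
ln z₀ = (2.30259 − 0.85327×4.38203) / 0.14673 = -9.7898
z₀ = exp(-9.7898) = 0.00005602 m

z₀ ≈ 0.0000560 m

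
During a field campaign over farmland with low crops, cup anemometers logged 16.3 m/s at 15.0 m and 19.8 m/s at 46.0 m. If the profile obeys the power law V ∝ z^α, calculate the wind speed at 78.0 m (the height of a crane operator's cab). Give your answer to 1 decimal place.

First find α: α = ln(V₂/V₁)/ln(z₂/z₁) = ln(19.8/16.3)/ln(46.0/15.0) = 0.19452/1.12059 = 0.1736
Extrapolate from 46.0 m to 78.0 m: V₃ = 19.8 × (78.0/46.0)^0.1736 = 19.8 × 1.0960 = 21.7007 m/s

21.7 m/s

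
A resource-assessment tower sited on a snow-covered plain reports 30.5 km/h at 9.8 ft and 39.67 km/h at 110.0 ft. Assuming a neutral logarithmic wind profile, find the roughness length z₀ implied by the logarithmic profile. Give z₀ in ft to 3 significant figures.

Log law: V(z) ∝ ln(z/z₀). With r = V₁/V₂ = 30.5/39.67 = 0.76884,
r · ln(z₂/z₀) = ln(z₁/z₀) ⇒ ln z₀ = (ln z₁ − r·ln z₂)/(1 − r)
ln z₀ = (2.28238 − 0.76884×4.70048) / 0.23116 = -5.7604
z₀ = exp(-5.7604) = 0.003150 ft

z₀ ≈ 0.00315 ft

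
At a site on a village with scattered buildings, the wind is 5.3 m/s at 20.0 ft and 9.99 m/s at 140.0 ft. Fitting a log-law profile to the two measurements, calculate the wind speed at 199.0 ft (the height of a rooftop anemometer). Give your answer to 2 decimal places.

Log law: V ∝ ln(z/z₀). From the pair, with r = V₁/V₂ = 0.53053,
ln z₀ = (ln z₁ − r·ln z₂)/(1 − r) = (2.9957 − 0.53053×4.9416)/0.46947 = 0.7967 → z₀ = 2.218 ft
V₃ = V₁ · ln(z₃/z₀)/ln(z₁/z₀) = 5.3 × 4.4966/2.1990 = 10.8376 m/s

10.84 m/s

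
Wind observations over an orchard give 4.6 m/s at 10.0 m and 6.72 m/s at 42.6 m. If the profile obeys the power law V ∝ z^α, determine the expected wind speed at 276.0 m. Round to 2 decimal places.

First find α: α = ln(V₂/V₁)/ln(z₂/z₁) = ln(6.72/4.6)/ln(42.6/10.0) = 0.37903/1.44927 = 0.2615
Extrapolate from 42.6 m to 276.0 m: V₃ = 6.72 × (276.0/42.6)^0.2615 = 6.72 × 1.6302 = 10.9548 m/s

10.95 m/s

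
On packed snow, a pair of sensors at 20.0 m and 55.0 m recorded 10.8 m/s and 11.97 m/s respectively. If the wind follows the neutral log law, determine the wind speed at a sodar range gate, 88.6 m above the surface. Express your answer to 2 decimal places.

12.52 m/s

Log law: V ∝ ln(z/z₀). From the pair, with r = V₁/V₂ = 0.90226,
ln z₀ = (ln z₁ − r·ln z₂)/(1 − r) = (2.9957 − 0.90226×4.0073)/0.09774 = -6.3421 → z₀ = 0.001761 m
V₃ = V₁ · ln(z₃/z₀)/ln(z₁/z₀) = 10.8 × 10.8263/9.3379 = 12.5215 m/s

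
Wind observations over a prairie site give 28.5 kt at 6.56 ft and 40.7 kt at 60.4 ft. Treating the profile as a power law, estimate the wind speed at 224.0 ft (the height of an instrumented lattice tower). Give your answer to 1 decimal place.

First find α: α = ln(V₂/V₁)/ln(z₂/z₁) = ln(40.7/28.5)/ln(60.4/6.56) = 0.35632/2.22000 = 0.1605
Extrapolate from 60.4 ft to 224.0 ft: V₃ = 40.7 × (224.0/60.4)^0.1605 = 40.7 × 1.2341 = 50.2292 kt

50.2 kt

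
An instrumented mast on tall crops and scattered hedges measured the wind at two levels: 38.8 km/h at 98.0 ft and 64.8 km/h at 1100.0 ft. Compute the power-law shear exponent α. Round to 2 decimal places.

α ≈ 0.21

Power law: V₂/V₁ = (z₂/z₁)^α ⇒ α = ln(V₂/V₁) / ln(z₂/z₁)
α = ln(64.8/38.8) / ln(1100.0/98.0) = ln(1.6701) / ln(11.2245)
  = 0.51289 / 2.41810 = 0.21210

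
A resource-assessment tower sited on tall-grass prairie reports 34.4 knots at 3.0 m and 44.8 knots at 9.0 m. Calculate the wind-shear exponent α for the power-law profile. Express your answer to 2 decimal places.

Power law: V₂/V₁ = (z₂/z₁)^α ⇒ α = ln(V₂/V₁) / ln(z₂/z₁)
α = ln(44.8/34.4) / ln(9.0/3.0) = ln(1.3023) / ln(3.0000)
  = 0.26415 / 1.09861 = 0.24044

α ≈ 0.24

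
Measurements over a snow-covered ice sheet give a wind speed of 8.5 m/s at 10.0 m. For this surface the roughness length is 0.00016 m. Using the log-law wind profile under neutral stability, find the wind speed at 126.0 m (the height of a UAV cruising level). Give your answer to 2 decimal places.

10.45 m/s

Log law: V(z) ∝ ln(z/z₀), so V₂/V₁ = ln(z₂/z₀) / ln(z₁/z₀).
ln(126.0/0.00016) = 13.5766, ln(10.0/0.00016) = 11.0429
V₂ = 8.5 × 13.5766/11.0429 = 8.5 × 1.2294 = 10.4502 m/s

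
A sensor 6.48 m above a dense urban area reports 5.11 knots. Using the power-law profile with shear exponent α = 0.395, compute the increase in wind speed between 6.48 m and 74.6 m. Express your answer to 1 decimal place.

8.3 knots

Power law: V₂ = V₁ · (z₂/z₁)^α = 5.11 × (11.5123)^0.395 = 13.4147 knots
ΔV = 13.4147 − 5.11 = 8.3047 knots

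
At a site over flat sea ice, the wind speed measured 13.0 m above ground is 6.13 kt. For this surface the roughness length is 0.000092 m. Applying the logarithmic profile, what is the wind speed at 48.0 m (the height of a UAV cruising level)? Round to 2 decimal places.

Log law: V(z) ∝ ln(z/z₀), so V₂/V₁ = ln(z₂/z₀) / ln(z₁/z₀).
ln(48.0/0.000092) = 13.1649, ln(13.0/0.000092) = 11.8587
V₂ = 6.13 × 13.1649/11.8587 = 6.13 × 1.1102 = 6.8052 kt

6.81 kt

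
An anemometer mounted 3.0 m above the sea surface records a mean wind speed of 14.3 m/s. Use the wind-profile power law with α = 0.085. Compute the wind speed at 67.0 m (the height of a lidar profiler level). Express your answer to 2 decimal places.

18.62 m/s

Power-law profile: V₂ = V₁ · (z₂/z₁)^α
V₂ = 14.3 × (67.0/3.0)^0.085 = 14.3 × (22.3333)^0.085
    = 14.3 × 1.3022 = 18.6207 m/s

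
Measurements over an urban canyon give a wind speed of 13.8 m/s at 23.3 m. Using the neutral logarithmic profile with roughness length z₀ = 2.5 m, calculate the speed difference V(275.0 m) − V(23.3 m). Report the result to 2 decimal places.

15.26 m/s

Log law: V₂ = V₁ · ln(z₂/z₀)/ln(z₁/z₀) = 13.8 × 4.7005/2.2322 = 29.0600 m/s
ΔV = 29.0600 − 13.8 = 15.2600 m/s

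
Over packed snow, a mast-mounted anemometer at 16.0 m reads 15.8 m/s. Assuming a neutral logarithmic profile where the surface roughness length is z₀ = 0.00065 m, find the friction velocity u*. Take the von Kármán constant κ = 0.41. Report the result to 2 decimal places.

Log law: V(z) = (u*/κ) · ln(z/z₀) ⇒ u* = κ · V / ln(z/z₀)
u* = 0.41 × 15.8 / ln(16.0/0.00065) = 0.41 × 15.8 / 10.1111
   = 6.4780 / 10.1111 = 0.6407 m/s

u* ≈ 0.64 m/s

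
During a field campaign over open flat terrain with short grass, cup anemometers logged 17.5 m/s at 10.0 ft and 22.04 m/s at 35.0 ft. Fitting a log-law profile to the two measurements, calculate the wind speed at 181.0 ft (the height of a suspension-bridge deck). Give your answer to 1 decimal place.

28.0 m/s

Log law: V ∝ ln(z/z₀). From the pair, with r = V₁/V₂ = 0.79401,
ln z₀ = (ln z₁ − r·ln z₂)/(1 − r) = (2.3026 − 0.79401×3.5553)/0.20599 = -2.5263 → z₀ = 0.07995 ft
V₃ = V₁ · ln(z₃/z₀)/ln(z₁/z₀) = 17.5 × 7.7248/4.8289 = 27.9948 m/s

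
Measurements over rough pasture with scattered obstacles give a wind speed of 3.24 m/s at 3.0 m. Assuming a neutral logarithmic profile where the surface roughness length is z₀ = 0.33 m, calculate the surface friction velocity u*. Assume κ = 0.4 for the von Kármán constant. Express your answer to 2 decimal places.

Log law: V(z) = (u*/κ) · ln(z/z₀) ⇒ u* = κ · V / ln(z/z₀)
u* = 0.4 × 3.24 / ln(3.0/0.33) = 0.4 × 3.24 / 2.2073
   = 1.2960 / 2.2073 = 0.5871 m/s

u* ≈ 0.59 m/s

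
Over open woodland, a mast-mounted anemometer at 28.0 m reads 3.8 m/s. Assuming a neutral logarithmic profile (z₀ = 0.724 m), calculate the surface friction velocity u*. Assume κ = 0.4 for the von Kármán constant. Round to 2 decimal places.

u* ≈ 0.42 m/s

Log law: V(z) = (u*/κ) · ln(z/z₀) ⇒ u* = κ · V / ln(z/z₀)
u* = 0.4 × 3.8 / ln(28.0/0.724) = 0.4 × 3.8 / 3.6552
   = 1.5200 / 3.6552 = 0.4158 m/s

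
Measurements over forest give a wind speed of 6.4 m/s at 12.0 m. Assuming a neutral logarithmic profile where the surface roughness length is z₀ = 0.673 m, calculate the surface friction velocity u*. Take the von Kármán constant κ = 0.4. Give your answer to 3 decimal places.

Log law: V(z) = (u*/κ) · ln(z/z₀) ⇒ u* = κ · V / ln(z/z₀)
u* = 0.4 × 6.4 / ln(12.0/0.673) = 0.4 × 6.4 / 2.8809
   = 2.5600 / 2.8809 = 0.8886 m/s

u* ≈ 0.889 m/s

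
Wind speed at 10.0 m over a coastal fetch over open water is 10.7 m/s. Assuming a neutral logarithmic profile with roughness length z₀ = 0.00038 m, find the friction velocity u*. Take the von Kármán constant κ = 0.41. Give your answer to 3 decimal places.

Log law: V(z) = (u*/κ) · ln(z/z₀) ⇒ u* = κ · V / ln(z/z₀)
u* = 0.41 × 10.7 / ln(10.0/0.00038) = 0.41 × 10.7 / 10.1779
   = 4.3870 / 10.1779 = 0.4310 m/s

u* ≈ 0.431 m/s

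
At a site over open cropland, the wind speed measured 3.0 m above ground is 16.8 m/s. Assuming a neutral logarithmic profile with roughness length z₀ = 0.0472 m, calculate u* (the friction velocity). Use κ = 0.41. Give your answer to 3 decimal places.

u* ≈ 1.659 m/s

Log law: V(z) = (u*/κ) · ln(z/z₀) ⇒ u* = κ · V / ln(z/z₀)
u* = 0.41 × 16.8 / ln(3.0/0.0472) = 0.41 × 16.8 / 4.1520
   = 6.8880 / 4.1520 = 1.6590 m/s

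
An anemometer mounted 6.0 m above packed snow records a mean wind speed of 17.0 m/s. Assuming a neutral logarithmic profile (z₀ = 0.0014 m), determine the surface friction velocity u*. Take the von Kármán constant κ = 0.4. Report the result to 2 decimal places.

Log law: V(z) = (u*/κ) · ln(z/z₀) ⇒ u* = κ · V / ln(z/z₀)
u* = 0.4 × 17.0 / ln(6.0/0.0014) = 0.4 × 17.0 / 8.3630
   = 6.8000 / 8.3630 = 0.8131 m/s

u* ≈ 0.81 m/s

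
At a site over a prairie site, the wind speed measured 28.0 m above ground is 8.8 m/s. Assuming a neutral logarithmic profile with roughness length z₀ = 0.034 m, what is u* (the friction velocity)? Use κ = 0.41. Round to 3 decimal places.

u* ≈ 0.537 m/s

Log law: V(z) = (u*/κ) · ln(z/z₀) ⇒ u* = κ · V / ln(z/z₀)
u* = 0.41 × 8.8 / ln(28.0/0.034) = 0.41 × 8.8 / 6.7136
   = 3.6080 / 6.7136 = 0.5374 m/s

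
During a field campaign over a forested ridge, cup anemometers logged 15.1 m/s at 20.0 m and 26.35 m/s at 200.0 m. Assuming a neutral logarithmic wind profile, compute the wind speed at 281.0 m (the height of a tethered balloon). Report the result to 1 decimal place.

Log law: V ∝ ln(z/z₀). From the pair, with r = V₁/V₂ = 0.57306,
ln z₀ = (ln z₁ − r·ln z₂)/(1 − r) = (2.9957 − 0.57306×5.2983)/0.42694 = -0.0948 → z₀ = 0.9095 m
V₃ = V₁ · ln(z₃/z₀)/ln(z₁/z₀) = 15.1 × 5.7332/3.0906 = 28.0114 m/s

28.0 m/s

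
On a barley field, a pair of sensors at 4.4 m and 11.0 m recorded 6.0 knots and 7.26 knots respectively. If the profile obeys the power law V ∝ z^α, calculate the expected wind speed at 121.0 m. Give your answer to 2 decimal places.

11.96 knots

First find α: α = ln(V₂/V₁)/ln(z₂/z₁) = ln(7.26/6.0)/ln(11.0/4.4) = 0.19062/0.91629 = 0.2080
Extrapolate from 11.0 m to 121.0 m: V₃ = 7.26 × (121.0/11.0)^0.2080 = 7.26 × 1.6468 = 11.9559 knots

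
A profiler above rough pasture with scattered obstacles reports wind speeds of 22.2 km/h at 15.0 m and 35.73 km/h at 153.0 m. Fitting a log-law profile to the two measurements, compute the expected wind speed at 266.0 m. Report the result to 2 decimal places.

Log law: V ∝ ln(z/z₀). From the pair, with r = V₁/V₂ = 0.62133,
ln z₀ = (ln z₁ − r·ln z₂)/(1 − r) = (2.7081 − 0.62133×5.0304)/0.37867 = -1.1025 → z₀ = 0.3320 m
V₃ = V₁ · ln(z₃/z₀)/ln(z₁/z₀) = 22.2 × 6.6860/3.8106 = 38.9521 km/h

38.95 km/h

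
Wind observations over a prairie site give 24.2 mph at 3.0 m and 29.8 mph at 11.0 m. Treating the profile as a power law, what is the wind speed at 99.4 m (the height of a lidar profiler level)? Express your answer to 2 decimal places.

First find α: α = ln(V₂/V₁)/ln(z₂/z₁) = ln(29.8/24.2)/ln(11.0/3.0) = 0.20816/1.29928 = 0.1602
Extrapolate from 11.0 m to 99.4 m: V₃ = 29.8 × (99.4/11.0)^0.1602 = 29.8 × 1.4228 = 42.4008 mph

42.40 mph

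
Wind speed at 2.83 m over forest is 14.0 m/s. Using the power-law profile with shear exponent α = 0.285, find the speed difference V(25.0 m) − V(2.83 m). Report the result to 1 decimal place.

Power law: V₂ = V₁ · (z₂/z₁)^α = 14.0 × (8.8339)^0.285 = 26.0484 m/s
ΔV = 26.0484 − 14.0 = 12.0484 m/s

12.0 m/s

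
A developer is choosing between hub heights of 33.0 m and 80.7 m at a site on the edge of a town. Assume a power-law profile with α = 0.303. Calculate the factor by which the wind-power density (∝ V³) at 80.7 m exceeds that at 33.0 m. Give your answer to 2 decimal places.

Speed ratio: V_B/V_A = (z_B/z_A)^α = (80.7/33.0)^0.303 = (2.4455)^0.303 = 1.31121
Power-density ratio: P_B/P_A = (V_B/V_A)³ = (1.31121)³ = 2.25434

2.25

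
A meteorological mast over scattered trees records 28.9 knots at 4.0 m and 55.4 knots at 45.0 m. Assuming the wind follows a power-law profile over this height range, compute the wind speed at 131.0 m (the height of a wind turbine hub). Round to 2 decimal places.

73.84 knots

First find α: α = ln(V₂/V₁)/ln(z₂/z₁) = ln(55.4/28.9)/ln(45.0/4.0) = 0.65074/2.42037 = 0.2689
Extrapolate from 45.0 m to 131.0 m: V₃ = 55.4 × (131.0/45.0)^0.2689 = 55.4 × 1.3328 = 73.8374 knots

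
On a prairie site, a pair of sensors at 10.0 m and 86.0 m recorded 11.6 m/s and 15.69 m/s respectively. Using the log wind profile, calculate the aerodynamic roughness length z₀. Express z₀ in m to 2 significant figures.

z₀ ≈ 0.022 m

Log law: V(z) ∝ ln(z/z₀). With r = V₁/V₂ = 11.6/15.69 = 0.73932,
r · ln(z₂/z₀) = ln(z₁/z₀) ⇒ ln z₀ = (ln z₁ − r·ln z₂)/(1 − r)
ln z₀ = (2.30259 − 0.73932×4.45435) / 0.26068 = -3.8002
z₀ = exp(-3.8002) = 0.02237 m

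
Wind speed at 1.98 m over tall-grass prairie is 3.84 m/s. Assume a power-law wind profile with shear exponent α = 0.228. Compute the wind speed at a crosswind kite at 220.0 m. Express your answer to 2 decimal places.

11.24 m/s

Power-law profile: V₂ = V₁ · (z₂/z₁)^α
V₂ = 3.84 × (220.0/1.98)^0.228 = 3.84 × (111.1111)^0.228
    = 3.84 × 2.9271 = 11.2399 m/s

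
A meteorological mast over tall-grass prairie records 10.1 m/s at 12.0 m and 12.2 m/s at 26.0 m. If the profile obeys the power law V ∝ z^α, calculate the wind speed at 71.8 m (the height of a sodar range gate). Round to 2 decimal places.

First find α: α = ln(V₂/V₁)/ln(z₂/z₁) = ln(12.2/10.1)/ln(26.0/12.0) = 0.18890/0.77319 = 0.2443
Extrapolate from 26.0 m to 71.8 m: V₃ = 12.2 × (71.8/26.0)^0.2443 = 12.2 × 1.2817 = 15.6365 m/s

15.64 m/s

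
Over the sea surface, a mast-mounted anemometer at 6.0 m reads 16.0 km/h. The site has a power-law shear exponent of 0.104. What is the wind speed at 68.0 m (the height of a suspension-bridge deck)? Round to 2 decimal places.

Power-law profile: V₂ = V₁ · (z₂/z₁)^α
V₂ = 16.0 × (68.0/6.0)^0.104 = 16.0 × (11.3333)^0.104
    = 16.0 × 1.2872 = 20.5955 km/h

20.60 km/h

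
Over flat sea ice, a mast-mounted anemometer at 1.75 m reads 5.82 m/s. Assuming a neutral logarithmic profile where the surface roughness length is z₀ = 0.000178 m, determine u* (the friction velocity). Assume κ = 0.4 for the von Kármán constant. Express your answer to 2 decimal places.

Log law: V(z) = (u*/κ) · ln(z/z₀) ⇒ u* = κ · V / ln(z/z₀)
u* = 0.4 × 5.82 / ln(1.75/0.000178) = 0.4 × 5.82 / 9.1933
   = 2.3280 / 9.1933 = 0.2532 m/s

u* ≈ 0.25 m/s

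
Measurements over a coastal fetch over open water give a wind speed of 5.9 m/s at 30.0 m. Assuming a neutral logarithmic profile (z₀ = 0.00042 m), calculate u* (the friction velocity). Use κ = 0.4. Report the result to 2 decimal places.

u* ≈ 0.21 m/s

Log law: V(z) = (u*/κ) · ln(z/z₀) ⇒ u* = κ · V / ln(z/z₀)
u* = 0.4 × 5.9 / ln(30.0/0.00042) = 0.4 × 5.9 / 11.1765
   = 2.3600 / 11.1765 = 0.2112 m/s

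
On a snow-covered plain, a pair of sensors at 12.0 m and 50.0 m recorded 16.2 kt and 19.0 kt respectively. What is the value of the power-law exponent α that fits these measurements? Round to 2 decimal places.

Power law: V₂/V₁ = (z₂/z₁)^α ⇒ α = ln(V₂/V₁) / ln(z₂/z₁)
α = ln(19.0/16.2) / ln(50.0/12.0) = ln(1.1728) / ln(4.1667)
  = 0.15943 / 1.42712 = 0.11171

α ≈ 0.11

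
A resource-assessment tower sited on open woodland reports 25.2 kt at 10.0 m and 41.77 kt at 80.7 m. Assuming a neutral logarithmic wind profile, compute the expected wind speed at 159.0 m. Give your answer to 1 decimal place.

Log law: V ∝ ln(z/z₀). From the pair, with r = V₁/V₂ = 0.60330,
ln z₀ = (ln z₁ − r·ln z₂)/(1 − r) = (2.3026 − 0.60330×4.3907)/0.39670 = -0.8731 → z₀ = 0.4176 m
V₃ = V₁ · ln(z₃/z₀)/ln(z₁/z₀) = 25.2 × 5.9420/3.1757 = 47.1514 kt

47.2 kt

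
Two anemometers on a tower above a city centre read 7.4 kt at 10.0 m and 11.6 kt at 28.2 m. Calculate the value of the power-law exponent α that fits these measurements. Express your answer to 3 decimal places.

Power law: V₂/V₁ = (z₂/z₁)^α ⇒ α = ln(V₂/V₁) / ln(z₂/z₁)
α = ln(11.6/7.4) / ln(28.2/10.0) = ln(1.5676) / ln(2.8200)
  = 0.44953 / 1.03674 = 0.43360

α ≈ 0.434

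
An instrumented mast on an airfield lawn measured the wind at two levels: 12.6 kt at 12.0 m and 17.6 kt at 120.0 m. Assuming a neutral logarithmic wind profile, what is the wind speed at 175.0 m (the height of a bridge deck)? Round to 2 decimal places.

Log law: V ∝ ln(z/z₀). From the pair, with r = V₁/V₂ = 0.71591,
ln z₀ = (ln z₁ − r·ln z₂)/(1 − r) = (2.4849 − 0.71591×4.7875)/0.28409 = -3.3176 → z₀ = 0.03624 m
V₃ = V₁ · ln(z₃/z₀)/ln(z₁/z₀) = 12.6 × 8.4824/5.8025 = 18.4193 kt

18.42 kt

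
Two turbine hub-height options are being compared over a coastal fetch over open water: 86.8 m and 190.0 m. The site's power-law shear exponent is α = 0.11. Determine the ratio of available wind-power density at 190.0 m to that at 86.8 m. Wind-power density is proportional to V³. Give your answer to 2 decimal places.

Speed ratio: V_B/V_A = (z_B/z_A)^α = (190.0/86.8)^0.11 = (2.1889)^0.11 = 1.09000
Power-density ratio: P_B/P_A = (V_B/V_A)³ = (1.09000)³ = 1.29502

1.30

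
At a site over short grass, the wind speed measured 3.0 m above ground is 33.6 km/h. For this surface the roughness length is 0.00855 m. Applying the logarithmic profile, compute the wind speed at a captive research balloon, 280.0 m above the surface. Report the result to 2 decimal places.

Log law: V(z) ∝ ln(z/z₀), so V₂/V₁ = ln(z₂/z₀) / ln(z₁/z₀).
ln(280.0/0.00855) = 10.3966, ln(3.0/0.00855) = 5.8604
V₂ = 33.6 × 10.3966/5.8604 = 33.6 × 1.7740 = 59.6075 km/h

59.61 km/h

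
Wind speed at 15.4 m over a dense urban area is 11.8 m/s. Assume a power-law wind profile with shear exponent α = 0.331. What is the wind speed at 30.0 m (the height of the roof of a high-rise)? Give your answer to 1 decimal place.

Power-law profile: V₂ = V₁ · (z₂/z₁)^α
V₂ = 11.8 × (30.0/15.4)^0.331 = 11.8 × (1.9481)^0.331
    = 11.8 × 1.2470 = 14.7143 m/s

14.7 m/s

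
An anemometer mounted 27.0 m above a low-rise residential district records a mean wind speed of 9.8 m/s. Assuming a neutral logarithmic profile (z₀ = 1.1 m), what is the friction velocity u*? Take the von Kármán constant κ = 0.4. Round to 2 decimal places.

u* ≈ 1.22 m/s

Log law: V(z) = (u*/κ) · ln(z/z₀) ⇒ u* = κ · V / ln(z/z₀)
u* = 0.4 × 9.8 / ln(27.0/1.1) = 0.4 × 9.8 / 3.2005
   = 3.9200 / 3.2005 = 1.2248 m/s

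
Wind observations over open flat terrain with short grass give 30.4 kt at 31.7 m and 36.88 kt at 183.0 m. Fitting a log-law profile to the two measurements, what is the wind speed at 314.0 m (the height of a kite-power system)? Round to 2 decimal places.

38.88 kt

Log law: V ∝ ln(z/z₀). From the pair, with r = V₁/V₂ = 0.82430,
ln z₀ = (ln z₁ − r·ln z₂)/(1 − r) = (3.4563 − 0.82430×5.2095)/0.17570 = -4.7684 → z₀ = 0.008494 m
V₃ = V₁ · ln(z₃/z₀)/ln(z₁/z₀) = 30.4 × 10.5178/8.2247 = 38.8756 kt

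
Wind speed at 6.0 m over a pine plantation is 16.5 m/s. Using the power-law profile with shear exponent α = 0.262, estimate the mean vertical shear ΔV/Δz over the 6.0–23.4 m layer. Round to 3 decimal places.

Power law: V₂ = V₁ · (z₂/z₁)^α = 16.5 × (3.9000)^0.262 = 23.5691 m/s
ΔV/Δz = (23.5691 − 16.5)/(23.4 − 6.0) = 7.0691/17.4000 = 0.40627 m/s/m

0.406 m/s/m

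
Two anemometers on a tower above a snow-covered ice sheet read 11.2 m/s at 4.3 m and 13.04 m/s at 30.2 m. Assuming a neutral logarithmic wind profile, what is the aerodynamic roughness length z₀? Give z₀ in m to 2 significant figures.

z₀ ≈ 0.000030 m

Log law: V(z) ∝ ln(z/z₀). With r = V₁/V₂ = 11.2/13.04 = 0.85890,
r · ln(z₂/z₀) = ln(z₁/z₀) ⇒ ln z₀ = (ln z₁ − r·ln z₂)/(1 − r)
ln z₀ = (1.45862 − 0.85890×3.40784) / 0.14110 = -10.4062
z₀ = exp(-10.4062) = 0.00003024 m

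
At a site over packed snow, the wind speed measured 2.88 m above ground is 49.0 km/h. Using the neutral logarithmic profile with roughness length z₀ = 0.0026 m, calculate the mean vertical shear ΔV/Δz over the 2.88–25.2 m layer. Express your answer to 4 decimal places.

Log law: V₂ = V₁ · ln(z₂/z₀)/ln(z₁/z₀) = 49.0 × 9.1791/7.0100 = 64.1616 km/h
ΔV/Δz = (64.1616 − 49.0)/(25.2 − 2.88) = 15.1616/22.3200 = 0.67929 km/h/m

0.6793 km/h/m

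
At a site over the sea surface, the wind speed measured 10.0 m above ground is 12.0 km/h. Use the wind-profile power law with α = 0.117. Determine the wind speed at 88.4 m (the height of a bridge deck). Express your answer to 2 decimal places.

15.49 km/h

Power-law profile: V₂ = V₁ · (z₂/z₁)^α
V₂ = 12.0 × (88.4/10.0)^0.117 = 12.0 × (8.8400)^0.117
    = 12.0 × 1.2904 = 15.4852 km/h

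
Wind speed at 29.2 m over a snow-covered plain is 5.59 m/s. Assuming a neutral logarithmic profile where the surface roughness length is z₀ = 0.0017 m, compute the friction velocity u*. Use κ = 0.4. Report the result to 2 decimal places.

Log law: V(z) = (u*/κ) · ln(z/z₀) ⇒ u* = κ · V / ln(z/z₀)
u* = 0.4 × 5.59 / ln(29.2/0.0017) = 0.4 × 5.59 / 9.7513
   = 2.2360 / 9.7513 = 0.2293 m/s

u* ≈ 0.23 m/s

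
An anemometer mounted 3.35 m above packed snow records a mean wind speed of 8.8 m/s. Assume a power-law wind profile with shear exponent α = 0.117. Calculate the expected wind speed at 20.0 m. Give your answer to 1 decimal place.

Power-law profile: V₂ = V₁ · (z₂/z₁)^α
V₂ = 8.8 × (20.0/3.35)^0.117 = 8.8 × (5.9701)^0.117
    = 8.8 × 1.2325 = 10.8461 m/s

10.8 m/s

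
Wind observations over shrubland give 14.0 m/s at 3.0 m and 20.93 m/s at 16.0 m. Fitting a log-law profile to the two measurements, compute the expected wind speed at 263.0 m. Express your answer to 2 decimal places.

32.52 m/s

Log law: V ∝ ln(z/z₀). From the pair, with r = V₁/V₂ = 0.66890,
ln z₀ = (ln z₁ − r·ln z₂)/(1 − r) = (1.0986 − 0.66890×2.7726)/0.33110 = -2.2832 → z₀ = 0.1020 m
V₃ = V₁ · ln(z₃/z₀)/ln(z₁/z₀) = 14.0 × 7.8553/3.3818 = 32.5198 m/s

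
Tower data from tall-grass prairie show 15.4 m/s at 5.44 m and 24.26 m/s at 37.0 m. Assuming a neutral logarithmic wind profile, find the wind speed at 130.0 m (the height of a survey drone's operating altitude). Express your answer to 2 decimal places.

Log law: V ∝ ln(z/z₀). From the pair, with r = V₁/V₂ = 0.63479,
ln z₀ = (ln z₁ − r·ln z₂)/(1 − r) = (1.6938 − 0.63479×3.6109)/0.36521 = -1.6385 → z₀ = 0.1943 m
V₃ = V₁ · ln(z₃/z₀)/ln(z₁/z₀) = 15.4 × 6.5060/3.3323 = 30.0674 m/s

30.07 m/s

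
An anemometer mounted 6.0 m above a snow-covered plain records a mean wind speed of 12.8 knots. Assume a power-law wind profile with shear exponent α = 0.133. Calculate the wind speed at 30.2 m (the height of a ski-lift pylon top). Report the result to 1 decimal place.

Power-law profile: V₂ = V₁ · (z₂/z₁)^α
V₂ = 12.8 × (30.2/6.0)^0.133 = 12.8 × (5.0333)^0.133
    = 12.8 × 1.2398 = 15.8693 knots

15.9 knots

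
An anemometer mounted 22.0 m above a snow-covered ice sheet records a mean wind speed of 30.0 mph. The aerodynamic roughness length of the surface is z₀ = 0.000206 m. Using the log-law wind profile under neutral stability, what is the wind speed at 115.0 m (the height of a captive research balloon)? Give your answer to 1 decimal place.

34.3 mph

Log law: V(z) ∝ ln(z/z₀), so V₂/V₁ = ln(z₂/z₀) / ln(z₁/z₀).
ln(115.0/0.000206) = 13.2326, ln(22.0/0.000206) = 11.5787
V₂ = 30.0 × 13.2326/11.5787 = 30.0 × 1.1428 = 34.2852 mph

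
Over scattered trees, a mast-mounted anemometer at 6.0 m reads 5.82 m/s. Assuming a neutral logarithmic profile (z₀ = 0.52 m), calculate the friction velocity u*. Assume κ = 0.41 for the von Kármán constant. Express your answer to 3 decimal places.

Log law: V(z) = (u*/κ) · ln(z/z₀) ⇒ u* = κ · V / ln(z/z₀)
u* = 0.41 × 5.82 / ln(6.0/0.52) = 0.41 × 5.82 / 2.4457
   = 2.3862 / 2.4457 = 0.9757 m/s

u* ≈ 0.976 m/s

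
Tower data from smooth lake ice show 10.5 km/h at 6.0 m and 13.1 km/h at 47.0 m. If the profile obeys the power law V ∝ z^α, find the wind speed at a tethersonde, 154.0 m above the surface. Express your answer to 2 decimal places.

First find α: α = ln(V₂/V₁)/ln(z₂/z₁) = ln(13.1/10.5)/ln(47.0/6.0) = 0.22124/2.05839 = 0.1075
Extrapolate from 47.0 m to 154.0 m: V₃ = 13.1 × (154.0/47.0)^0.1075 = 13.1 × 1.1361 = 14.8823 km/h

14.88 km/h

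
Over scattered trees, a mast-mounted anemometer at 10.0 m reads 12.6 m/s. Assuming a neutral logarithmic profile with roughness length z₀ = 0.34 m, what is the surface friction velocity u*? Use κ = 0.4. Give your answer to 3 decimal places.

Log law: V(z) = (u*/κ) · ln(z/z₀) ⇒ u* = κ · V / ln(z/z₀)
u* = 0.4 × 12.6 / ln(10.0/0.34) = 0.4 × 12.6 / 3.3814
   = 5.0400 / 3.3814 = 1.4905 m/s

u* ≈ 1.491 m/s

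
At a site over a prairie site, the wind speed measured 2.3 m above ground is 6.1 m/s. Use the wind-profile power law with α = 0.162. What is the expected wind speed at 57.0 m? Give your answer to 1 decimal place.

10.3 m/s

Power-law profile: V₂ = V₁ · (z₂/z₁)^α
V₂ = 6.1 × (57.0/2.3)^0.162 = 6.1 × (24.7826)^0.162
    = 6.1 × 1.6821 = 10.2608 m/s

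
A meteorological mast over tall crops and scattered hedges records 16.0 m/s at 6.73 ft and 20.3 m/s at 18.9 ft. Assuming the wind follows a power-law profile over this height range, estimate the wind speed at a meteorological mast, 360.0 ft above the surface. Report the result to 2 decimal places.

40.04 m/s

First find α: α = ln(V₂/V₁)/ln(z₂/z₁) = ln(20.3/16.0)/ln(18.9/6.73) = 0.23803/1.03259 = 0.2305
Extrapolate from 18.9 ft to 360.0 ft: V₃ = 20.3 × (360.0/18.9)^0.2305 = 20.3 × 1.9726 = 40.0429 m/s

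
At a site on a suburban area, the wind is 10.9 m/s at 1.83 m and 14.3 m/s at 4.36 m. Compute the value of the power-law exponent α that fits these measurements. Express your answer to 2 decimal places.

Power law: V₂/V₁ = (z₂/z₁)^α ⇒ α = ln(V₂/V₁) / ln(z₂/z₁)
α = ln(14.3/10.9) / ln(4.36/1.83) = ln(1.3119) / ln(2.3825)
  = 0.27150 / 0.86816 = 0.31273

α ≈ 0.31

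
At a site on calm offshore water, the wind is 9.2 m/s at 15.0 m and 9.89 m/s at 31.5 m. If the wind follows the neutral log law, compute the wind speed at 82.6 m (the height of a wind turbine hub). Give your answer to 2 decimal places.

Log law: V ∝ ln(z/z₀). From the pair, with r = V₁/V₂ = 0.93023,
ln z₀ = (ln z₁ − r·ln z₂)/(1 − r) = (2.7081 − 0.93023×3.4500)/0.06977 = -7.1844 → z₀ = 0.0007583 m
V₃ = V₁ · ln(z₃/z₀)/ln(z₁/z₀) = 9.2 × 11.5985/9.8925 = 10.7865 m/s

10.79 m/s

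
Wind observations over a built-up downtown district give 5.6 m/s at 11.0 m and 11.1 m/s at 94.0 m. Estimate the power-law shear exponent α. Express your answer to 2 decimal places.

α ≈ 0.32

Power law: V₂/V₁ = (z₂/z₁)^α ⇒ α = ln(V₂/V₁) / ln(z₂/z₁)
α = ln(11.1/5.6) / ln(94.0/11.0) = ln(1.9821) / ln(8.5455)
  = 0.68418 / 2.14540 = 0.31890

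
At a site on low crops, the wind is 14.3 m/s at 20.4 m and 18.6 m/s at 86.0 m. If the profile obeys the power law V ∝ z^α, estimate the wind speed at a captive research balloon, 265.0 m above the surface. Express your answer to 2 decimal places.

First find α: α = ln(V₂/V₁)/ln(z₂/z₁) = ln(18.6/14.3)/ln(86.0/20.4) = 0.26290/1.43881 = 0.1827
Extrapolate from 86.0 m to 265.0 m: V₃ = 18.6 × (265.0/86.0)^0.1827 = 18.6 × 1.2283 = 22.8464 m/s

22.85 m/s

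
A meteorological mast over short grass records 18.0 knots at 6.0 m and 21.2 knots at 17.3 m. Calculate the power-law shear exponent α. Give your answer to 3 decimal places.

α ≈ 0.155

Power law: V₂/V₁ = (z₂/z₁)^α ⇒ α = ln(V₂/V₁) / ln(z₂/z₁)
α = ln(21.2/18.0) / ln(17.3/6.0) = ln(1.1778) / ln(2.8833)
  = 0.16363 / 1.05895 = 0.15452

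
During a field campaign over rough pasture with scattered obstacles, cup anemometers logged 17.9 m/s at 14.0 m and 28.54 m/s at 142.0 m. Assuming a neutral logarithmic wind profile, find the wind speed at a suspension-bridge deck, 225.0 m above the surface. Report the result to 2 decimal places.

30.65 m/s

Log law: V ∝ ln(z/z₀). From the pair, with r = V₁/V₂ = 0.62719,
ln z₀ = (ln z₁ − r·ln z₂)/(1 − r) = (2.6391 − 0.62719×4.9558)/0.37281 = -1.2585 → z₀ = 0.2841 m
V₃ = V₁ · ln(z₃/z₀)/ln(z₁/z₀) = 17.9 × 6.6746/3.8976 = 30.6539 m/s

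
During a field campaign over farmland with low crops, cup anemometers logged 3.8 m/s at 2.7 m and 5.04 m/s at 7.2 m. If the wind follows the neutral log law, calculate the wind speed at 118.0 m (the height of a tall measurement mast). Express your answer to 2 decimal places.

Log law: V ∝ ln(z/z₀). From the pair, with r = V₁/V₂ = 0.75397,
ln z₀ = (ln z₁ − r·ln z₂)/(1 − r) = (0.9933 − 0.75397×1.9741)/0.24603 = -2.0125 → z₀ = 0.1337 m
V₃ = V₁ · ln(z₃/z₀)/ln(z₁/z₀) = 3.8 × 6.7832/3.0058 = 8.5756 m/s

8.58 m/s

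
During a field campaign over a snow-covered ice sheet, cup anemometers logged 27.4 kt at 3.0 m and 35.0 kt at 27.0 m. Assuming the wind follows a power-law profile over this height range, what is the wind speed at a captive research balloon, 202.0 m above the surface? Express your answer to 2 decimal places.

First find α: α = ln(V₂/V₁)/ln(z₂/z₁) = ln(35.0/27.4)/ln(27.0/3.0) = 0.24481/2.19722 = 0.1114
Extrapolate from 27.0 m to 202.0 m: V₃ = 35.0 × (202.0/27.0)^0.1114 = 35.0 × 1.2513 = 43.7970 kt

43.80 kt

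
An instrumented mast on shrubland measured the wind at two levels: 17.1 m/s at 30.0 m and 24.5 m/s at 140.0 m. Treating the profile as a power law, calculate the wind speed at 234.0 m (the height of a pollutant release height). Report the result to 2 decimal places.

27.62 m/s

First find α: α = ln(V₂/V₁)/ln(z₂/z₁) = ln(24.5/17.1)/ln(140.0/30.0) = 0.35959/1.54045 = 0.2334
Extrapolate from 140.0 m to 234.0 m: V₃ = 24.5 × (234.0/140.0)^0.2334 = 24.5 × 1.1274 = 27.6212 m/s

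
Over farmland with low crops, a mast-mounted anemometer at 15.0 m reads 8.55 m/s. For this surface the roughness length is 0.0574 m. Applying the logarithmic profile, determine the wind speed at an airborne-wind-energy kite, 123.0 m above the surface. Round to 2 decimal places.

Log law: V(z) ∝ ln(z/z₀), so V₂/V₁ = ln(z₂/z₀) / ln(z₁/z₀).
ln(123.0/0.0574) = 7.6699, ln(15.0/0.0574) = 5.5658
V₂ = 8.55 × 7.6699/5.5658 = 8.55 × 1.3780 = 11.7823 m/s

11.78 m/s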